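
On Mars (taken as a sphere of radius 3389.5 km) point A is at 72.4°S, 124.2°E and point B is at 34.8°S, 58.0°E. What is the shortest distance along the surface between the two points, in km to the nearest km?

Let φ₁ = -1.2636 rad, φ₂ = -0.6074 rad, and Δλ = -1.1554 rad.
Haversine: a = sin²(Δφ/2) + cos φ₁ cos φ₂ sin²(Δλ/2) = 0.1039 + (0.3024)(0.8211)(0.2982) = 0.17790.
Central angle c = 2·arcsin(√a) = 0.87083 rad.
Distance = R·c = 3389.5 × 0.8708 ≈ 2952 km.

2952 km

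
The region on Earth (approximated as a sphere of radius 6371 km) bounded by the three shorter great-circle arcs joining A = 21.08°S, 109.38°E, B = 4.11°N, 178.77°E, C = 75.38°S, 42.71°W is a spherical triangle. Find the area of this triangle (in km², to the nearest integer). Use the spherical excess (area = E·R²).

Side lengths (central angles): a = 1.8317, b = 1.4304, c = 1.2642 rad; semiperimeter s = 2.2632.
By l'Huilier's theorem, tan(E/4) = √[tan(s/2) tan((s−a)/2) tan((s−b)/2) tan((s−c)/2)], giving spherical excess E = 1.2947 rad.
Area = E·R² = 1.2947 × (6371)² ≈ 52552315 km².

52552315 km²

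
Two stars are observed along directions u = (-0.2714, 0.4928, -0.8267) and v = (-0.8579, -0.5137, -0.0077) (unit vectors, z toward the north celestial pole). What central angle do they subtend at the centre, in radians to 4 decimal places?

1.5847 rad

u·v = -0.0140; |u| = 1.0000, |v| = 1.0000.
cos θ = (u·v)/(|u||v|) = -0.0140, so θ = 1.5847 rad.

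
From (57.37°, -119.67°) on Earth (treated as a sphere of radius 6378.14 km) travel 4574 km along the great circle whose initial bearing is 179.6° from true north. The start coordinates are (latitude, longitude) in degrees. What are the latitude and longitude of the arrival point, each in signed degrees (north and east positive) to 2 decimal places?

Angular distance δ = d/R = 4574/6378.14 = 0.71714 rad; initial bearing θ = 3.1346 rad.
sin φ₂ = sin φ₁ cos δ + cos φ₁ sin δ cos θ = (0.8422)(0.7537) + (0.5392)(0.6572)(-1.0000) = 0.2804, so φ₂ = 16.28°.
Δλ = atan2(sin θ sin δ cos φ₁, cos δ − sin φ₁ sin φ₂) = atan2(0.0025, 0.5176) = 0.274°.
λ₂ = -119.670° + 0.274° = -119.40°.

16.28°, -119.40°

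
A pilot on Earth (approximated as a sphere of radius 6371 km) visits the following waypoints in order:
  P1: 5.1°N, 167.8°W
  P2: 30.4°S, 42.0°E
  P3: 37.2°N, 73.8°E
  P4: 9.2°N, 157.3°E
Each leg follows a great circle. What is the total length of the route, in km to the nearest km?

32846 km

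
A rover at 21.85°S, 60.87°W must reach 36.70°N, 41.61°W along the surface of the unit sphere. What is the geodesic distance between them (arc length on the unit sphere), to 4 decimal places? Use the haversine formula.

Let φ₁ = -0.3814 rad, φ₂ = 0.6405 rad, and Δλ = 0.3362 rad.
Haversine: a = sin²(Δφ/2) + cos φ₁ cos φ₂ sin²(Δλ/2) = 0.2391 + (0.9282)(0.8018)(0.0280) = 0.25995.
Central angle c = 2·arcsin(√a) = 1.07002 rad.
On the unit sphere the arc length equals the central angle: 1.0700.

1.0700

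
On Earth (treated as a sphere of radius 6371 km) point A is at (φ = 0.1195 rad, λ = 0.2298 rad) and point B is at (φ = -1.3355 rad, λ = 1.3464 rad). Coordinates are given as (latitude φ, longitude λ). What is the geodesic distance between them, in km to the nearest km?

Let φ₁ = 0.1195 rad, φ₂ = -1.3355 rad, and Δλ = 1.1166 rad.
cos c = sin φ₁ sin φ₂ + cos φ₁ cos φ₂ cos Δλ = (0.1192)(-0.9724) + (0.9929)(0.2331)(0.4387) = -0.01438,
so c = arccos(-0.01438) = 1.58517 rad.
Distance = R·c = 6371 × 1.5852 ≈ 10099 km.

10099 km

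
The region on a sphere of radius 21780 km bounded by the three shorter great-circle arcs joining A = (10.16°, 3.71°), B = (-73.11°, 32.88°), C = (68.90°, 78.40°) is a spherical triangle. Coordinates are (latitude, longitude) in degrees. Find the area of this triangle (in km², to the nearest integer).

Side lengths (central angles): a = 2.5312, b = 1.3097, c = 1.4898 rad; semiperimeter s = 2.6653.
By l'Huilier's theorem, tan(E/4) = √[tan(s/2) tan((s−a)/2) tan((s−b)/2) tan((s−c)/2)], giving spherical excess E = 1.4711 rad.
Area = E·R² = 1.4711 × (21780)² ≈ 697836875 km².

697836875 km²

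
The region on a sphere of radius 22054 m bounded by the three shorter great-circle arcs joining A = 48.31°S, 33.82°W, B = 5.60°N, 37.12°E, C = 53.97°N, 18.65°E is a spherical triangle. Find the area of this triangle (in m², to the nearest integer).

Side lengths (central angles): a = 0.8839, b = 1.9451, c = 1.4270 rad; semiperimeter s = 2.1280.
By l'Huilier's theorem, tan(E/4) = √[tan(s/2) tan((s−a)/2) tan((s−b)/2) tan((s−c)/2)], giving spherical excess E = 0.8206 rad.
Area = E·R² = 0.8206 × (22054)² ≈ 399141450 m².

399141450 m²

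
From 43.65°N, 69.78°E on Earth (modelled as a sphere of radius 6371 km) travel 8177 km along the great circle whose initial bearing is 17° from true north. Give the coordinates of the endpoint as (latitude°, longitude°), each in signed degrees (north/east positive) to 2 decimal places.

Angular distance δ = d/R = 8177/6371 = 1.28347 rad; initial bearing θ = 0.2967 rad.
sin φ₂ = sin φ₁ cos δ + cos φ₁ sin δ cos θ = (0.6903)(0.2834) + (0.7236)(0.9590)(0.9563) = 0.8592, so φ₂ = 59.23°.
Δλ = atan2(sin θ sin δ cos φ₁, cos δ − sin φ₁ sin φ₂) = atan2(0.2029, -0.3097) = 146.770°.
λ₂ = 69.780° + 146.770° = 216.55° → -143.45° after wrapping to (−180°, 180°].

59.23°, -143.45°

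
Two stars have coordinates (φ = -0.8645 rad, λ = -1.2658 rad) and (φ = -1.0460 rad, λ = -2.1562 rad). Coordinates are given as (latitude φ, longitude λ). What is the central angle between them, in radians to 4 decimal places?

In radians: φ₁ = -0.8645, φ₂ = -1.0460, Δλ = -51.016° = -0.8904 rad.
Haversine: a = sin²(Δφ/2) + cos φ₁ cos φ₂ sin²(Δλ/2) = 0.0082 + (0.6490)(0.5010)(0.1854) = 0.06852.
Central angle c = 2·arcsin(√a) = 0.52969 rad.
So the angular separation is 0.5297 rad.

0.5297 rad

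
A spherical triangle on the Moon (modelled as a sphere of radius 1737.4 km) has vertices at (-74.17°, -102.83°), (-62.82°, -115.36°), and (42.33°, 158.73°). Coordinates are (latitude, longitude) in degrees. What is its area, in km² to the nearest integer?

Side lengths (central angles): a = 2.1833, b = 2.3151, c = 0.2126 rad; semiperimeter s = 2.3555.
By l'Huilier's theorem, tan(E/4) = √[tan(s/2) tan((s−a)/2) tan((s−b)/2) tan((s−c)/2)], giving spherical excess E = 0.3506 rad.
Area = E·R² = 0.3506 × (1737.4)² ≈ 1058157 km².

1058157 km²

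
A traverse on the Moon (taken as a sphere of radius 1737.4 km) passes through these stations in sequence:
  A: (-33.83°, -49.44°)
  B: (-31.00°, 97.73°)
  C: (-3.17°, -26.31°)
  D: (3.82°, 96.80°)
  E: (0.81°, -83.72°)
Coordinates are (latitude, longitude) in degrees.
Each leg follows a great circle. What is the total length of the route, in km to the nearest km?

15874 km

Leg A→B: central angle 1.8877 rad, distance 3279.6 km.
Leg B→C: central angle 2.0382 rad, distance 3541.2 km.
Leg C→D: central angle 2.1506 rad, distance 3736.5 km.
Leg D→E: central angle 3.0603 rad, distance 5316.9 km.
Total: 3279.6 + 3541.2 + 3736.5 + 5316.9 ≈ 15874 km.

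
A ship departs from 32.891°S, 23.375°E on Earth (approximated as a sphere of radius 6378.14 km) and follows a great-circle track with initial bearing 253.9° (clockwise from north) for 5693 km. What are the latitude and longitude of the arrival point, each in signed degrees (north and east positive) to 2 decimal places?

Angular distance δ = d/R = 5693/6378.14 = 0.89258 rad; initial bearing θ = 4.4314 rad.
sin φ₂ = sin φ₁ cos δ + cos φ₁ sin δ cos θ = (-0.5430)(0.6274) + (0.8397)(0.7787)(-0.2773) = -0.5220, so φ₂ = -31.47°.
Δλ = atan2(sin θ sin δ cos φ₁, cos δ − sin φ₁ sin φ₂) = atan2(-0.6282, 0.3439) = -61.302°.
λ₂ = 23.375° − 61.302° = -37.93°.

-31.47°, -37.93°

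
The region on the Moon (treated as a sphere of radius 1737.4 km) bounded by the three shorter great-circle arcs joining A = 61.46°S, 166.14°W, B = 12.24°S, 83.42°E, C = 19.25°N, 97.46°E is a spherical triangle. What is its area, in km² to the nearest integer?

Side lengths (central angles): a = 0.6003, b = 1.9176, c = 1.5476 rad; semiperimeter s = 2.0328.
By l'Huilier's theorem, tan(E/4) = √[tan(s/2) tan((s−a)/2) tan((s−b)/2) tan((s−c)/2)], giving spherical excess E = 0.5626 rad.
Area = E·R² = 0.5626 × (1737.4)² ≈ 1698319 km².

1698319 km²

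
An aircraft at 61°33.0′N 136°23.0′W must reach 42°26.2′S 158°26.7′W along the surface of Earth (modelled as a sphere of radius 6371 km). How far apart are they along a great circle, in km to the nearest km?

In radians: φ₁ = 1.0743, φ₂ = -0.7407, Δλ = -22.062° = -0.3850 rad.
cos c = sin φ₁ sin φ₂ + cos φ₁ cos φ₂ cos Δλ = (0.8792)(-0.6748) + (0.4764)(0.7380)(0.9268) = -0.26744,
so c = arccos(-0.26744) = 1.84153 rad.
Distance = R·c = 6371 × 1.8415 ≈ 11732 km.

11732 km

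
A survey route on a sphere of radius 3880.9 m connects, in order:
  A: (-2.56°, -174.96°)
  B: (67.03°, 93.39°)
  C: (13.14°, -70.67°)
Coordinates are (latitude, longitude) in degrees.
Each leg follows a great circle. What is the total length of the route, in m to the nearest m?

Leg A→B: central angle 1.6232 rad, distance 6299.4 m.
Leg B→C: central angle 1.7276 rad, distance 6704.5 m.
Total: 6299.4 + 6704.5 ≈ 13004 m.

13004 m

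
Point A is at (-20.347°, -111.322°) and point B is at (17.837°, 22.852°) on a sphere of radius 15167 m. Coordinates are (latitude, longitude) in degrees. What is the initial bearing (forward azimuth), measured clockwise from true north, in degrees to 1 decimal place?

Δλ = 134.174° = 2.3418 rad.
y = sin Δλ · cos φ₂ = (0.7172)(0.9519) = 0.6828
x = cos φ₁ sin φ₂ − sin φ₁ cos φ₂ cos Δλ = (0.9376)(0.3063) − (-0.3477)(0.9519)(-0.6968) = 0.0565
θ = atan2(y, x) = 85.27°, so the bearing is 85.3°.

85.3°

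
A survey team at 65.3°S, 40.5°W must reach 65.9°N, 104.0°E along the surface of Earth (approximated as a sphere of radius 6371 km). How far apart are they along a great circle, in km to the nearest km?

18405 km

In radians: φ₁ = -1.1397, φ₂ = 1.1502, Δλ = 144.500° = 2.5220 rad.
Haversine: a = sin²(Δφ/2) + cos φ₁ cos φ₂ sin²(Δλ/2) = 0.8293 + (0.4179)(0.4083)(0.9071) = 0.98411.
Central angle c = 2·arcsin(√a) = 2.88884 rad.
Distance = R·c = 6371 × 2.8888 ≈ 18405 km.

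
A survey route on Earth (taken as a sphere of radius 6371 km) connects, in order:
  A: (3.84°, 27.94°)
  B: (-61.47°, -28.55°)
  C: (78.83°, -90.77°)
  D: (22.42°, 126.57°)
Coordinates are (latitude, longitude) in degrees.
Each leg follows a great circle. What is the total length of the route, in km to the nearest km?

Leg A→B: central angle 1.3651 rad, distance 8697.0 km.
Leg B→C: central angle 2.5301 rad, distance 16119.4 km.
Leg C→D: central angle 1.3369 rad, distance 8517.2 km.
Total: 8697.0 + 16119.4 + 8517.2 ≈ 33334 km.

33334 km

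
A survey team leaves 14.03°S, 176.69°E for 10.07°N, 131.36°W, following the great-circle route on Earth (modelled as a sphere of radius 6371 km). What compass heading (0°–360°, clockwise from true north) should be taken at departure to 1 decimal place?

67.8°

Δλ = 51.950° = 0.9067 rad.
y = sin Δλ · cos φ₂ = (0.7875)(0.9846) = 0.7753
x = cos φ₁ sin φ₂ − sin φ₁ cos φ₂ cos Δλ = (0.9702)(0.1749) − (-0.2424)(0.9846)(0.6163) = 0.3168
θ = atan2(y, x) = 67.78°, so the bearing is 67.8°.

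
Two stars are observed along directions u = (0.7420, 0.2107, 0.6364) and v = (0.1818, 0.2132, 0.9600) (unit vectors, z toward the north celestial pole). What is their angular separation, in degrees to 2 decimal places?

u·v = 0.7908; |u| = 1.0000, |v| = 1.0001.
cos θ = (u·v)/(|u||v|) = 0.7907, so θ = 37.75°.

37.75°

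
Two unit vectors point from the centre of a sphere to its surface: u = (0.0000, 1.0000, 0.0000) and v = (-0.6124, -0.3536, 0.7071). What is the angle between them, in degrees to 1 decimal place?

u·v = -0.3536; |u| = 1.0000, |v| = 1.0000.
cos θ = (u·v)/(|u||v|) = -0.3536, so θ = 110.7°.

110.7°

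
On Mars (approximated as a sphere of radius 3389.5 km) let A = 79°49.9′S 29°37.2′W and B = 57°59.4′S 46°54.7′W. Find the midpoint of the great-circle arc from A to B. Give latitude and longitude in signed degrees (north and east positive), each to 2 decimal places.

-69.07°, -42.62°

The central angle between A and B is δ = 0.3924 rad.
With f = 0.5, the slerp weights are sin((1−f)δ)/sin δ = 0.5098 and sin(fδ)/sin δ = 0.5098.
Weighted sum of the unit vectors: (0.5098)·(0.1535,-0.0873,-0.9843) + (0.5098)·(0.3621,-0.3871,-0.8480) = (0.2628, -0.2418, -0.9340).
Converting back: φ = atan2(z, √(x²+y²)) = -69.07°, λ = atan2(y, x) = -42.62°.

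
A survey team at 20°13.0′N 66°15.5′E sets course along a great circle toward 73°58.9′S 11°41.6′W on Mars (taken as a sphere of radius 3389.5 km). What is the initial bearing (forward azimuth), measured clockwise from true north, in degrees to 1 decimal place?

With φ₁ = 0.3528, φ₂ = -1.2912, Δλ = -1.3605 rad, the forward-azimuth formula gives
θ = atan2( sin Δλ cos φ₂ , cos φ₁ sin φ₂ − sin φ₁ cos φ₂ cos Δλ ) = atan2(-0.2699, -0.9219) = -163.68°.
Adding 360° brings this into [0°, 360°): 196.3°.

196.3°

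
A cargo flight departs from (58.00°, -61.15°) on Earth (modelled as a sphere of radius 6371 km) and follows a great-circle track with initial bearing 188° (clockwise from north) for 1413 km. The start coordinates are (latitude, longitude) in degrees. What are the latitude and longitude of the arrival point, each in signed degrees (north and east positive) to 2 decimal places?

45.39°, -63.65°

Angular distance δ = d/R = 1413/6371 = 0.22179 rad; initial bearing θ = 3.2812 rad.
sin φ₂ = sin φ₁ cos δ + cos φ₁ sin δ cos θ = (0.8480)(0.9755) + (0.5299)(0.2200)(-0.9903) = 0.7118, so φ₂ = 45.39°.
Δλ = atan2(sin θ sin δ cos φ₁, cos δ − sin φ₁ sin φ₂) = atan2(-0.0162, 0.3718) = -2.498°.
λ₂ = -61.150° − 2.498° = -63.65°.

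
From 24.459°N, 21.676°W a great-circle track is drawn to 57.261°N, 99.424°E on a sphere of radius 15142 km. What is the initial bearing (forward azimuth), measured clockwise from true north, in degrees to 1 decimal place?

27.7°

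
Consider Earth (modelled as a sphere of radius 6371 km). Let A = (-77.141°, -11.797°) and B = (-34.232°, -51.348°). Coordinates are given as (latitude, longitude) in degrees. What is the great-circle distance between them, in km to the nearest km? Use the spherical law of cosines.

5153 km

Let φ₁ = -1.3464 rad, φ₂ = -0.5975 rad, and Δλ = -0.6903 rad.
cos c = sin φ₁ sin φ₂ + cos φ₁ cos φ₂ cos Δλ = (-0.9749)(-0.5625) + (0.2226)(0.8268)(0.7711) = 0.69031,
so c = arccos(0.69031) = 0.80888 rad.
Distance = R·c = 6371 × 0.8089 ≈ 5153 km.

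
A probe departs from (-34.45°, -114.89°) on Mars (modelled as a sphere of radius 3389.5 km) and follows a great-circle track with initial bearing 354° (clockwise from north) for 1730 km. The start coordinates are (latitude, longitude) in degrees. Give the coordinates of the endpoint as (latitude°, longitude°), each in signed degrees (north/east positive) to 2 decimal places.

-5.33°, -117.83°

Angular distance δ = d/R = 1730/3389.5 = 0.51040 rad; initial bearing θ = 6.1785 rad.
sin φ₂ = sin φ₁ cos δ + cos φ₁ sin δ cos θ = (-0.5657)(0.8725) + (0.8246)(0.4885)(0.9945) = -0.0929, so φ₂ = -5.33°.
Δλ = atan2(sin θ sin δ cos φ₁, cos δ − sin φ₁ sin φ₂) = atan2(-0.0421, 0.8200) = -2.940°.
λ₂ = -114.890° − 2.940° = -117.83°.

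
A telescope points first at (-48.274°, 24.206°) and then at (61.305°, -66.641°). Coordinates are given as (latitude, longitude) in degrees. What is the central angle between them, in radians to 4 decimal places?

2.2908 rad

In radians: φ₁ = -0.8425, φ₂ = 1.0700, Δλ = -90.847° = -1.5856 rad.
cos c = sin φ₁ sin φ₂ + cos φ₁ cos φ₂ cos Δλ = (-0.7463)(0.8772) + (0.6656)(0.4801)(-0.0148) = -0.65940,
so c = arccos(-0.65940) = 2.29082 rad.
So the angular separation is 2.2908 rad.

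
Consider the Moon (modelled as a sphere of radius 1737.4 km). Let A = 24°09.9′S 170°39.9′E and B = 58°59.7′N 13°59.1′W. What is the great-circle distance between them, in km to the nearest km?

4397 km

With latitudes φ₁ = -24.165°, φ₂ = 58.995° and longitude difference Δλ = 175.350°:
Haversine: a = sin²(Δφ/2) + cos φ₁ cos φ₂ sin²(Δλ/2) = 0.4405 + (0.9124)(0.5151)(0.9984) = 0.90965.
Central angle c = 2·arcsin(√a) = 2.53099 rad.
Distance = R·c = 1737.4 × 2.5310 ≈ 4397 km.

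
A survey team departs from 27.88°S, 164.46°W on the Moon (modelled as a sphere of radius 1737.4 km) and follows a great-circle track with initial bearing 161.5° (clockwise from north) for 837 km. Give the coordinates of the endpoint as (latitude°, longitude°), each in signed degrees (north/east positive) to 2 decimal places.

Angular distance δ = d/R = 837/1737.4 = 0.48175 rad; initial bearing θ = 2.8187 rad.
sin φ₂ = sin φ₁ cos δ + cos φ₁ sin δ cos θ = (-0.4676)(0.8862) + (0.8839)(0.4633)(-0.9483) = -0.8028, so φ₂ = -53.40°.
Δλ = atan2(sin θ sin δ cos φ₁, cos δ − sin φ₁ sin φ₂) = atan2(0.1300, 0.5108) = 14.274°.
λ₂ = -164.460° + 14.274° = -150.19°.

-53.40°, -150.19°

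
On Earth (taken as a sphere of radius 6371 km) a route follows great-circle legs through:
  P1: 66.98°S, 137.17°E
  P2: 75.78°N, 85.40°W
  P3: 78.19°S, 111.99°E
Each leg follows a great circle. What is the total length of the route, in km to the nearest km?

Leg P1→P2: central angle 2.8684 rad, distance 18274.5 km.
Leg P2→P3: central angle 3.0618 rad, distance 19506.7 km.
Total: 18274.5 + 19506.7 ≈ 37781 km.

37781 km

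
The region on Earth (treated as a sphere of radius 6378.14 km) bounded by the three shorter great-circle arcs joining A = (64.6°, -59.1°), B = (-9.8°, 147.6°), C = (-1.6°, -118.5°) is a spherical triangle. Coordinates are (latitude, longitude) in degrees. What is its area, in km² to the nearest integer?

76923440 km²

Side lengths (central angles): a = 1.6331, b = 1.3765, c = 2.1310 rad; semiperimeter s = 2.5703.
By l'Huilier's theorem, tan(E/4) = √[tan(s/2) tan((s−a)/2) tan((s−b)/2) tan((s−c)/2)], giving spherical excess E = 1.8909 rad.
Area = E·R² = 1.8909 × (6378.14)² ≈ 76923440 km².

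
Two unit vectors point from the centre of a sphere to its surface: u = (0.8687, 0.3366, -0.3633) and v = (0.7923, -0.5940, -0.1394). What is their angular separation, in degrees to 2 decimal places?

57.38°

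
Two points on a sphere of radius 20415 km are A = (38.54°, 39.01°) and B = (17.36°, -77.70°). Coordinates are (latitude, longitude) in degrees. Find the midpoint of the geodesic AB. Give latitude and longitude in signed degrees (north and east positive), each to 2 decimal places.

The central angle between A and B is δ = 1.7210 rad.
With f = 0.5, the slerp weights are sin((1−f)δ)/sin δ = 0.7668 and sin(fδ)/sin δ = 0.7668.
Weighted sum of the unit vectors: (0.7668)·(0.6078,0.4923,0.6231) + (0.7668)·(0.2033,-0.9325,0.2984) = (0.6220, -0.3375, 0.7066).
Converting back: φ = atan2(z, √(x²+y²)) = 44.96°, λ = atan2(y, x) = -28.49°.

44.96°, -28.49°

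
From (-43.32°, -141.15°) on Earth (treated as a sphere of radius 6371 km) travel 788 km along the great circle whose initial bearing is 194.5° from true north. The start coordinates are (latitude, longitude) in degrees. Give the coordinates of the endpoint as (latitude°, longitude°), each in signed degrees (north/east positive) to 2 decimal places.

Angular distance δ = d/R = 788/6371 = 0.12369 rad; initial bearing θ = 3.3947 rad.
sin φ₂ = sin φ₁ cos δ + cos φ₁ sin δ cos θ = (-0.6861)(0.9924) + (0.7275)(0.1234)(-0.9681) = -0.7677, so φ₂ = -50.15°.
Δλ = atan2(sin θ sin δ cos φ₁, cos δ − sin φ₁ sin φ₂) = atan2(-0.0225, 0.4656) = -2.763°.
λ₂ = -141.150° − 2.763° = -143.91°.

-50.15°, -143.91°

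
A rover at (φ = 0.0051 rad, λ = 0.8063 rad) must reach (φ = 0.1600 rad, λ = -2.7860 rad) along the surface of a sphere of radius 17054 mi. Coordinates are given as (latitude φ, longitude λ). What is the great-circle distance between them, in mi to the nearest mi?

45421 mi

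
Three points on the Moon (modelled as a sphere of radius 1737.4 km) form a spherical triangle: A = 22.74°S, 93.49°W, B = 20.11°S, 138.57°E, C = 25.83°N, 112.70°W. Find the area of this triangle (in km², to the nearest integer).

4363461 km²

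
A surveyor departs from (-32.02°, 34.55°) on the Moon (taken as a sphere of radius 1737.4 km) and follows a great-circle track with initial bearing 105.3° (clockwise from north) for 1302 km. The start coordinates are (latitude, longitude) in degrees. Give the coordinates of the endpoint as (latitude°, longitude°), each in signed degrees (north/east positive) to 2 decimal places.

Angular distance δ = d/R = 1302/1737.4 = 0.74940 rad; initial bearing θ = 1.8378 rad.
sin φ₂ = sin φ₁ cos δ + cos φ₁ sin δ cos θ = (-0.5302)(0.7321) + (0.8479)(0.6812)(-0.2639) = -0.5406, so φ₂ = -32.72°.
Δλ = atan2(sin θ sin δ cos φ₁, cos δ − sin φ₁ sin φ₂) = atan2(0.5571, 0.4455) = 51.352°.
λ₂ = 34.550° + 51.352° = 85.90°.

-32.72°, 85.90°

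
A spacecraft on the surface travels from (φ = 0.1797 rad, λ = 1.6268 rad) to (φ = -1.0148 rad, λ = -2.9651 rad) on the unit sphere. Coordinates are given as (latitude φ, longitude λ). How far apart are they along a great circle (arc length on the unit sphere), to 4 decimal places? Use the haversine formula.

In radians: φ₁ = 0.1797, φ₂ = -1.0148, Δλ = 96.904° = 1.6913 rad.
Haversine: a = sin²(Δφ/2) + cos φ₁ cos φ₂ sin²(Δλ/2) = 0.3163 + (0.9839)(0.5278)(0.5601) = 0.60712.
Central angle c = 2·arcsin(√a) = 1.78670 rad.
On the unit sphere the arc length equals the central angle: 1.7867.

1.7867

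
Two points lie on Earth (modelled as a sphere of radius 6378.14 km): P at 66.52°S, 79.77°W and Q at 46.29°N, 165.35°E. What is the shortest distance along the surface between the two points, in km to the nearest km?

With latitudes φ₁ = -66.520°, φ₂ = 46.290° and longitude difference Δλ = -114.880°:
cos c = sin φ₁ sin φ₂ + cos φ₁ cos φ₂ cos Δλ = (-0.9172)(0.7228) + (0.3984)(0.6910)(-0.4207) = -0.77883,
so c = arccos(-0.77883) = 2.46359 rad.
Distance = R·c = 6378.14 × 2.4636 ≈ 15713 km.

15713 km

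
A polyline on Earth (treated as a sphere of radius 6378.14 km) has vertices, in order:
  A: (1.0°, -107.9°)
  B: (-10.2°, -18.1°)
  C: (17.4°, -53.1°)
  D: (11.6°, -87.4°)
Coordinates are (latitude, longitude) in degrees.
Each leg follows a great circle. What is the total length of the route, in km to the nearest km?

18689 km

Leg A→B: central angle 1.5705 rad, distance 10016.6 km.
Leg B→C: central angle 0.7722 rad, distance 4925.4 km.
Leg C→D: central angle 0.5875 rad, distance 3747.2 km.
Total: 10016.6 + 4925.4 + 3747.2 ≈ 18689 km.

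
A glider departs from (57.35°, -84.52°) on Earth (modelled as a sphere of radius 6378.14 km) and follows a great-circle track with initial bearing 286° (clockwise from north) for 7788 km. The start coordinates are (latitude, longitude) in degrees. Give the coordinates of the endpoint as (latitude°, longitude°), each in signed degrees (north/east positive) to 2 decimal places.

Angular distance δ = d/R = 7788/6378.14 = 1.22105 rad; initial bearing θ = 4.9916 rad.
sin φ₂ = sin φ₁ cos δ + cos φ₁ sin δ cos θ = (0.8420)(0.3427) + (0.5395)(0.9395)(0.2756) = 0.4282, so φ₂ = 25.35°.
Δλ = atan2(sin θ sin δ cos φ₁, cos δ − sin φ₁ sin φ₂) = atan2(-0.4872, -0.0179) = -92.103°.
λ₂ = -84.520° − 92.103° = -176.62°.

25.35°, -176.62°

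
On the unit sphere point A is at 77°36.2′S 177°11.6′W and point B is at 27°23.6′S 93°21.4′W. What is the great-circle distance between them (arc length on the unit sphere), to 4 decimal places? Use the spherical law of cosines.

Let φ₁ = -1.3544 rad, φ₂ = -0.4781 rad, and Δλ = 1.4632 rad.
cos c = sin φ₁ sin φ₂ + cos φ₁ cos φ₂ cos Δλ = (-0.9767)(-0.4601) + (0.2147)(0.8879)(0.1074) = 0.46983,
so c = arccos(0.46983) = 1.08169 rad.
On the unit sphere the arc length equals the central angle: 1.0817.

1.0817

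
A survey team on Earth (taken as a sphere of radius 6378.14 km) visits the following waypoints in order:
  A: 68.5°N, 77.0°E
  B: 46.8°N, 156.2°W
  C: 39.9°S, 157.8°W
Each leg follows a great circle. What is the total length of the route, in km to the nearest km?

Leg A→B: central angle 1.0146 rad, distance 6471.3 km.
Leg B→C: central angle 1.5134 rad, distance 9652.7 km.
Total: 6471.3 + 9652.7 ≈ 16124 km.

16124 km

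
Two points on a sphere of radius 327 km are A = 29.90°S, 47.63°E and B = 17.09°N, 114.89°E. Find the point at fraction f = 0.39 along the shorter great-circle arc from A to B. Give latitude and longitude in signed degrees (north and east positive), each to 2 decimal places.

Central angle δ = 1.3961 rad. Interpolating on the sphere with fraction f = 0.39:
P = [sin((1−f)δ)·A + sin(fδ)·B] / sin δ = 0.7640·A + 0.5260·B in Cartesian coordinates,
giving P = (0.2347, 0.9454, -0.2263), i.e. latitude -13.08°, longitude 76.06°.

-13.08°, 76.06°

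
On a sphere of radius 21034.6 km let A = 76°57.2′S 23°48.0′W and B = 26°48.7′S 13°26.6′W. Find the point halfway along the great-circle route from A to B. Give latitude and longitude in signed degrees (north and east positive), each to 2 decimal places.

-51.96°, -15.53°

The central angle between A and B is δ = 0.8794 rad.
With f = 0.5, the slerp weights are sin((1−f)δ)/sin δ = 0.5526 and sin(fδ)/sin δ = 0.5526.
Weighted sum of the unit vectors: (0.5526)·(0.2065,-0.0911,-0.9742) + (0.5526)·(0.8680,-0.2075,-0.4511) = (0.5938, -0.1650, -0.7875).
Converting back: φ = atan2(z, √(x²+y²)) = -51.96°, λ = atan2(y, x) = -15.53°.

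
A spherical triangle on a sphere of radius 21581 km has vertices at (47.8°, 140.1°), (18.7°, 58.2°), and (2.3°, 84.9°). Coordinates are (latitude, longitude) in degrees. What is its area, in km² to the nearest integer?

165457112 km²

Side lengths (central angles): a = 0.5387, b = 1.1453, c = 1.2375 rad; semiperimeter s = 1.4607.
By l'Huilier's theorem, tan(E/4) = √[tan(s/2) tan((s−a)/2) tan((s−b)/2) tan((s−c)/2)], giving spherical excess E = 0.3553 rad.
Area = E·R² = 0.3553 × (21581)² ≈ 165457112 km².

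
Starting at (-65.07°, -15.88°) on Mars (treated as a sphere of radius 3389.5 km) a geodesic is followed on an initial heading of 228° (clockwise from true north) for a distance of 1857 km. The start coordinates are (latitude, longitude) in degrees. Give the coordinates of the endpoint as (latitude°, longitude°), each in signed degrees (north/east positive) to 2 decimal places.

-67.07°, -99.43°

Angular distance δ = d/R = 1857/3389.5 = 0.54787 rad; initial bearing θ = 3.9794 rad.
sin φ₂ = sin φ₁ cos δ + cos φ₁ sin δ cos θ = (-0.9068)(0.8536) + (0.4215)(0.5209)(-0.6691) = -0.9210, so φ₂ = -67.07°.
Δλ = atan2(sin θ sin δ cos φ₁, cos δ − sin φ₁ sin φ₂) = atan2(-0.1632, 0.0184) = -83.550°.
λ₂ = -15.880° − 83.550° = -99.43°.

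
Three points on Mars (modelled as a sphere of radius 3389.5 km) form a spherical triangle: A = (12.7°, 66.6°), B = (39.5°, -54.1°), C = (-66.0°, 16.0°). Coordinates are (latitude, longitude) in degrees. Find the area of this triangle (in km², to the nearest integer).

27541152 km²

Side lengths (central angles): a = 2.0649, b = 1.5198, c = 1.8178 rad; semiperimeter s = 2.7012.
By l'Huilier's theorem, tan(E/4) = √[tan(s/2) tan((s−a)/2) tan((s−b)/2) tan((s−c)/2)], giving spherical excess E = 2.3972 rad.
Area = E·R² = 2.3972 × (3389.5)² ≈ 27541152 km².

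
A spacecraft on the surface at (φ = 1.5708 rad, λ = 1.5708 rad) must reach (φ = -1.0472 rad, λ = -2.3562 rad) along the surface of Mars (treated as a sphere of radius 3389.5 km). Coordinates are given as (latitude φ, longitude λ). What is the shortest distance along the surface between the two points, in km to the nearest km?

8874 km

With latitudes φ₁ = 90.000°, φ₂ = -60.000° and longitude difference Δλ = 134.999°:
Haversine: a = sin²(Δφ/2) + cos φ₁ cos φ₂ sin²(Δλ/2) = 0.9330 + (-0.0000)(0.5000)(0.8536) = 0.93301.
Central angle c = 2·arcsin(√a) = 2.61799 rad.
Distance = R·c = 3389.5 × 2.6180 ≈ 8874 km.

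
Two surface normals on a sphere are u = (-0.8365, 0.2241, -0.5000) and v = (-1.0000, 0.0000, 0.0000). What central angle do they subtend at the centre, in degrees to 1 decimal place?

u·v = 0.8365; |u| = 1.0000, |v| = 1.0000.
cos θ = (u·v)/(|u||v|) = 0.8365, so θ = 33.2°.

33.2°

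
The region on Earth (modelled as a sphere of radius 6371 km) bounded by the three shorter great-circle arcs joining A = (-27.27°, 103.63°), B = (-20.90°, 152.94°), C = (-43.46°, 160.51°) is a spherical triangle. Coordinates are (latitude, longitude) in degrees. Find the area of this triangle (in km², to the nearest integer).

Side lengths (central angles): a = 0.4089, b = 0.8397, c = 0.7886 rad; semiperimeter s = 1.0186.
By l'Huilier's theorem, tan(E/4) = √[tan(s/2) tan((s−a)/2) tan((s−b)/2) tan((s−c)/2)], giving spherical excess E = 0.1706 rad.
Area = E·R² = 0.1706 × (6371)² ≈ 6922805 km².

6922805 km²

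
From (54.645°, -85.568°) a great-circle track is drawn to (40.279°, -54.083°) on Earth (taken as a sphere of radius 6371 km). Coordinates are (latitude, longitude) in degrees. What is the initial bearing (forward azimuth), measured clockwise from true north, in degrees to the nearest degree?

111°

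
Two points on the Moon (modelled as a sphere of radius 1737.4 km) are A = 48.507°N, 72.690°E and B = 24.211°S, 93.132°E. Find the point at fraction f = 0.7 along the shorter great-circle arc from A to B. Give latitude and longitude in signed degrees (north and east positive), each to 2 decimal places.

-2.30°, 87.87°

Central angle δ = 1.3088 rad. Interpolating on the sphere with fraction f = 0.7:
P = [sin((1−f)δ)·A + sin(fδ)·B] / sin δ = 0.3961·A + 0.8213·B in Cartesian coordinates,
giving P = (0.0372, 0.9985, -0.0401), i.e. latitude -2.30°, longitude 87.87°.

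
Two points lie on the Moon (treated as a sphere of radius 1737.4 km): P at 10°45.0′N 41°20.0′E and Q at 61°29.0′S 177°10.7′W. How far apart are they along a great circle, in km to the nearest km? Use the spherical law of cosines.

Let φ₁ = 0.1876 rad, φ₂ = -1.0731 rad, and Δλ = 2.4694 rad.
cos c = sin φ₁ sin φ₂ + cos φ₁ cos φ₂ cos Δλ = (0.1865)(-0.8787) + (0.9825)(0.4774)(-0.7825) = -0.53091,
so c = arccos(-0.53091) = 2.13047 rad.
Distance = R·c = 1737.4 × 2.1305 ≈ 3701 km.

3701 km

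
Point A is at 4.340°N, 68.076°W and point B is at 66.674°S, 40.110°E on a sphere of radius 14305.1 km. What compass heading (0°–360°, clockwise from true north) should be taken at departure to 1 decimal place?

With φ₁ = 0.0757, φ₂ = -1.1637, Δλ = 1.8882 rad, the forward-azimuth formula gives
θ = atan2( sin Δλ cos φ₂ , cos φ₁ sin φ₂ − sin φ₁ cos φ₂ cos Δλ ) = atan2(0.3762, -0.9063) = 157.46°.
So the initial bearing is 157.5°.

157.5°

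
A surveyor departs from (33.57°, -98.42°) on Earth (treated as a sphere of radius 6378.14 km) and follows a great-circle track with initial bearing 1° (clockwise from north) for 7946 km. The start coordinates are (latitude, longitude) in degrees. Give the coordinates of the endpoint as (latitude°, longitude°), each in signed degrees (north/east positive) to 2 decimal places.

Angular distance δ = d/R = 7946/6378.14 = 1.24582 rad; initial bearing θ = 0.0175 rad.
sin φ₂ = sin φ₁ cos δ + cos φ₁ sin δ cos θ = (0.5530)(0.3193) + (0.8332)(0.9477)(0.9998) = 0.9660, so φ₂ = 75.02°.
Δλ = atan2(sin θ sin δ cos φ₁, cos δ − sin φ₁ sin φ₂) = atan2(0.0138, -0.2149) = 176.331°.
λ₂ = -98.420° + 176.331° = 77.91°.

75.02°, 77.91°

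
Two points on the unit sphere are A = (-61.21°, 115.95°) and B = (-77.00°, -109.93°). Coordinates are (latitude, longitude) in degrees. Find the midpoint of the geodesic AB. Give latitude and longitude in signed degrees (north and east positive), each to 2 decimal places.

Central angle δ = 0.6785 rad. Interpolating on the sphere with fraction f = 0.5:
P = [sin((1−f)δ)·A + sin(fδ)·B] / sin δ = 0.5302·A + 0.5302·B in Cartesian coordinates,
giving P = (-0.1524, 0.1175, -0.9813), i.e. latitude -78.91°, longitude 142.37°.

-78.91°, 142.37°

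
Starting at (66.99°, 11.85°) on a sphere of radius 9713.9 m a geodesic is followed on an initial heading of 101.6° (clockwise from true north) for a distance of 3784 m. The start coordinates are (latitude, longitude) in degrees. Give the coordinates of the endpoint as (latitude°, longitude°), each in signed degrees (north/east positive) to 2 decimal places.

55.25°, 52.59°

Angular distance δ = d/R = 3784/9713.9 = 0.38954 rad; initial bearing θ = 1.7733 rad.
sin φ₂ = sin φ₁ cos δ + cos φ₁ sin δ cos θ = (0.9204)(0.9251) + (0.3909)(0.3798)(-0.2011) = 0.8216, so φ₂ = 55.25°.
Δλ = atan2(sin θ sin δ cos φ₁, cos δ − sin φ₁ sin φ₂) = atan2(0.1454, 0.1688) = 40.740°.
λ₂ = 11.850° + 40.740° = 52.59°.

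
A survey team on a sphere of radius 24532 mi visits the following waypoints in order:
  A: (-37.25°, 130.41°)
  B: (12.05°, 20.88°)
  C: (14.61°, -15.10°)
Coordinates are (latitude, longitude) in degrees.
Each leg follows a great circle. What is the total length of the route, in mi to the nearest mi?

Leg A→B: central angle 1.9677 rad, distance 48272.7 mi.
Leg B→C: central angle 0.6121 rad, distance 15015.3 mi.
Total: 48272.7 + 15015.3 ≈ 63288 mi.

63288 mi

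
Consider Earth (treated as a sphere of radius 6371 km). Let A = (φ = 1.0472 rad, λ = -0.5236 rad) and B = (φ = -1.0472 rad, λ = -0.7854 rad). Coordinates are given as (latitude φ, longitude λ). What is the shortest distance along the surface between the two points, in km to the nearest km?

In radians: φ₁ = 1.0472, φ₂ = -1.0472, Δλ = -15.000° = -0.2618 rad.
Haversine: a = sin²(Δφ/2) + cos φ₁ cos φ₂ sin²(Δλ/2) = 0.7500 + (0.5000)(0.5000)(0.0170) = 0.75426.
Central angle c = 2·arcsin(√a) = 2.10426 rad.
Distance = R·c = 6371 × 2.1043 ≈ 13406 km.

13406 km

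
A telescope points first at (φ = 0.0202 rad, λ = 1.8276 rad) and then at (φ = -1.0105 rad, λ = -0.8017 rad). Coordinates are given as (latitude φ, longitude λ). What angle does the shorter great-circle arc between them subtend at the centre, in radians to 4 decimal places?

In radians: φ₁ = 0.0202, φ₂ = -1.0105, Δλ = -150.648° = -2.6293 rad.
cos c = sin φ₁ sin φ₂ + cos φ₁ cos φ₂ cos Δλ = (0.0202)(-0.8471) + (0.9998)(0.5314)(-0.8716) = -0.48023,
so c = arccos(-0.48023) = 2.07171 rad.
So the angular separation is 2.0717 rad.

2.0717 rad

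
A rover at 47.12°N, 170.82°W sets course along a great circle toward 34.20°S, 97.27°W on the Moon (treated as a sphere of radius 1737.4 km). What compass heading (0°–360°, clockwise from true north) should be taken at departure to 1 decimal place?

124.9°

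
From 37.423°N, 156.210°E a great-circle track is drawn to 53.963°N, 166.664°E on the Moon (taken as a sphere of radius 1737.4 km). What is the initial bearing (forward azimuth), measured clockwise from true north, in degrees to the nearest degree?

Δλ = 10.454° = 0.1825 rad.
y = sin Δλ · cos φ₂ = (0.1814)(0.5883) = 0.1067
x = cos φ₁ sin φ₂ − sin φ₁ cos φ₂ cos Δλ = (0.7942)(0.8086) − (0.6077)(0.5883)(0.9834) = 0.2906
θ = atan2(y, x) = 20.17°, so the bearing is 20°.

20°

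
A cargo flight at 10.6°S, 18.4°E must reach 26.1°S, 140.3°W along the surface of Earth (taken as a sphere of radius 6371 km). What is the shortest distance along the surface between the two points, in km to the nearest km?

In radians: φ₁ = -0.1850, φ₂ = -0.4555, Δλ = -158.700° = -2.7698 rad.
cos c = sin φ₁ sin φ₂ + cos φ₁ cos φ₂ cos Δλ = (-0.1840)(-0.4399) + (0.9829)(0.8980)(-0.9317) = -0.74148,
so c = arccos(-0.74148) = 2.40607 rad.
Distance = R·c = 6371 × 2.4061 ≈ 15329 km.

15329 km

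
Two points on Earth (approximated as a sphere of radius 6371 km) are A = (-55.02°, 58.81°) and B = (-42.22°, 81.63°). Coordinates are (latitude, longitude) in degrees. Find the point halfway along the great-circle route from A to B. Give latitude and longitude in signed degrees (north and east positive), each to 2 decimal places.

Central angle δ = 0.3425 rad. Interpolating on the sphere with fraction f = 0.5:
P = [sin((1−f)δ)·A + sin(fδ)·B] / sin δ = 0.5074·A + 0.5074·B in Cartesian coordinates,
giving P = (0.2054, 0.6206, -0.7567), i.e. latitude -49.18°, longitude 71.69°.

-49.18°, 71.69°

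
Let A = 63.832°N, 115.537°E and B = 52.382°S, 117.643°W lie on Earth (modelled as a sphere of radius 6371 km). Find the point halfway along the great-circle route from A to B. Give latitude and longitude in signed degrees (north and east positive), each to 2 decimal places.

12.04°, -163.21°

The central angle between A and B is δ = 2.6306 rad.
With f = 0.5, the slerp weights are sin((1−f)δ)/sin δ = 1.9782 and sin(fδ)/sin δ = 1.9782.
Weighted sum of the unit vectors: (1.9782)·(-0.1901,0.3979,0.8975) + (1.9782)·(-0.2832,-0.5407,-0.7921) = (-0.9363, -0.2825, 0.2085).
Converting back: φ = atan2(z, √(x²+y²)) = 12.04°, λ = atan2(y, x) = -163.21°.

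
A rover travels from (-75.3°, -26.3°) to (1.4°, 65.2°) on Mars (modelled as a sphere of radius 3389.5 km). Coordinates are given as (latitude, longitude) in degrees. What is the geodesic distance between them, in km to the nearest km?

5427 km

In radians: φ₁ = -1.3142, φ₂ = 0.0244, Δλ = 91.500° = 1.5970 rad.
cos c = sin φ₁ sin φ₂ + cos φ₁ cos φ₂ cos Δλ = (-0.9673)(0.0244) + (0.2538)(0.9997)(-0.0262) = -0.03027,
so c = arccos(-0.03027) = 1.60107 rad.
Distance = R·c = 3389.5 × 1.6011 ≈ 5427 km.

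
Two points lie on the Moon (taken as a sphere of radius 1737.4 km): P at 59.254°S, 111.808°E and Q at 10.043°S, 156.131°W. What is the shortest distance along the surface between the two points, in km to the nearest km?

With latitudes φ₁ = -59.254°, φ₂ = -10.043° and longitude difference Δλ = 92.061°:
cos c = sin φ₁ sin φ₂ + cos φ₁ cos φ₂ cos Δλ = (-0.8594)(-0.1744) + (0.5112)(0.9847)(-0.0360) = 0.13177,
so c = arccos(0.13177) = 1.43864 rad.
Distance = R·c = 1737.4 × 1.4386 ≈ 2499 km.

2499 km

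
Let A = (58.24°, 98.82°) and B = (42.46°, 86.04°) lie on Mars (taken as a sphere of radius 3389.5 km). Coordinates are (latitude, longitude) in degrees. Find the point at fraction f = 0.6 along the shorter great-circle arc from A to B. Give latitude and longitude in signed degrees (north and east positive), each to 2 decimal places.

Central angle δ = 0.3088 rad. Interpolating on the sphere with fraction f = 0.6:
P = [sin((1−f)δ)·A + sin(fδ)·B] / sin δ = 0.4054·A + 0.6062·B in Cartesian coordinates,
giving P = (-0.0018, 0.6570, 0.7539), i.e. latitude 48.93°, longitude 90.16°.

48.93°, 90.16°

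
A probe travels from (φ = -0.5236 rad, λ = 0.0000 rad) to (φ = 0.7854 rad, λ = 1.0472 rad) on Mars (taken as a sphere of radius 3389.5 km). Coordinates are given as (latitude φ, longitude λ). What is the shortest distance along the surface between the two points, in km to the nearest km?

In radians: φ₁ = -0.5236, φ₂ = 0.7854, Δλ = 60.000° = 1.0472 rad.
Haversine: a = sin²(Δφ/2) + cos φ₁ cos φ₂ sin²(Δλ/2) = 0.3706 + (0.8660)(0.7071)(0.2500) = 0.52369.
Central angle c = 2·arcsin(√a) = 1.61818 rad.
Distance = R·c = 3389.5 × 1.6182 ≈ 5485 km.

5485 km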